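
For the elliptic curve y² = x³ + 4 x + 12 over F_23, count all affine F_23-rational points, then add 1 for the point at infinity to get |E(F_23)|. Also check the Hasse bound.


Affine points = {(0, 9), (0, 14), (4, 0), (8, 2), (8, 21), (9, 8), (9, 15), (14, 11), (14, 12), (16, 3), (16, 20), (17, 5), (17, 18), (19, 1), (19, 22)}; affine count = 15; |E(F_23)| = 16.

Discriminant check: Δ ∝ 4a³ + 27b² = 4·4³ + 27·12² = 4·64 + 27·144 ≡ 4 (mod 23). Nonzero ⇒ E is nonsingular.
For each x ∈ F_23, compute rhs = x³ + 4·x + 12 mod 23, then count y ∈ F_23 with y² ≡ rhs.
  x = 0: rhs = 12, matching y values: 9, 14 (2 points).
  x = 1: rhs = 17, matching y values: none (0 points).
  x = 2: rhs = 5, matching y values: none (0 points).
  x = 3: rhs = 5, matching y values: none (0 points).
  x = 4: rhs = 0, matching y values: 0 (1 points).
  x = 5: rhs = 19, matching y values: none (0 points).
  x = 6: rhs = 22, matching y values: none (0 points).
  x = 7: rhs = 15, matching y values: none (0 points).
  x = 8: rhs = 4, matching y values: 2, 21 (2 points).
  x = 9: rhs = 18, matching y values: 8, 15 (2 points).
  x = 10: rhs = 17, matching y values: none (0 points).
  x = 11: rhs = 7, matching y values: none (0 points).
  x = 12: rhs = 17, matching y values: none (0 points).
  x = 13: rhs = 7, matching y values: none (0 points).
  x = 14: rhs = 6, matching y values: 11, 12 (2 points).
  x = 15: rhs = 20, matching y values: none (0 points).
  x = 16: rhs = 9, matching y values: 3, 20 (2 points).
  x = 17: rhs = 2, matching y values: 5, 18 (2 points).
  x = 18: rhs = 5, matching y values: none (0 points).
  x = 19: rhs = 1, matching y values: 1, 22 (2 points).
  x = 20: rhs = 19, matching y values: none (0 points).
  x = 21: rhs = 19, matching y values: none (0 points).
  x = 22: rhs = 7, matching y values: none (0 points).
Total affine count: 15.
Full point count |E(F_23)| = 15 + 1 = 16.
Hasse bound: |16 − (23+1)| = |-8| = 8 ≤ 2√23 ≈ 9.5917 ✓.


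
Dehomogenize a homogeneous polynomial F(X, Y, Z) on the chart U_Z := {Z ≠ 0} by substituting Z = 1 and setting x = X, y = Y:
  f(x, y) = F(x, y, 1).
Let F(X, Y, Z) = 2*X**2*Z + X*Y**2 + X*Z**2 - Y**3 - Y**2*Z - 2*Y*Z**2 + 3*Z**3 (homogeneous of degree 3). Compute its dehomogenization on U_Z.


f(x, y) = 2*x**2 + x*y**2 + x - y**3 - y**2 - 2*y + 3

On U_Z we set Z = 1. Each monomial c·X^i·Y^j·Z^k in F becomes c·x^i·y^j·1^k = c·x^i·y^j.
Substituting Z = 1: F(X, Y, 1) = 2*x**2 + x*y**2 + x - y**3 - y**2 - 2*y + 3.
Note: deg(f) ≤ deg(F) = 3; strict inequality happens when F is divisible by Z (lost terms).


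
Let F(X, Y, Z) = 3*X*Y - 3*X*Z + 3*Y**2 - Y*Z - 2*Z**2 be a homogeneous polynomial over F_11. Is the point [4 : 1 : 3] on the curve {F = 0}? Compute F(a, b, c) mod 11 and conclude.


F(4,1,3) ≡ 2 (mod 11); P is NOT on the curve.

Evaluate F(4, 1, 3) term-by-term (mod 11).
  3*X*Y ↦ 3·4·1·1 = 12
  -3*X*Z ↦ -3·4·1·3 = -36
  3*Y**2 ↦ 3·1·1·1 = 3
  -Y*Z ↦ -1·1·1·3 = -3
  -2*Z**2 ↦ -2·1·1·9 = -18
Sum: F(4, 1, 3) = (12) + (-36) + (3) + (-3) + (-18) = -42.
Reducing mod 11: -42 ≡ 2 (mod 11).
Since F(a, b, c) ≡ 2 ≠ 0 (mod 11), P does NOT lie on the curve.


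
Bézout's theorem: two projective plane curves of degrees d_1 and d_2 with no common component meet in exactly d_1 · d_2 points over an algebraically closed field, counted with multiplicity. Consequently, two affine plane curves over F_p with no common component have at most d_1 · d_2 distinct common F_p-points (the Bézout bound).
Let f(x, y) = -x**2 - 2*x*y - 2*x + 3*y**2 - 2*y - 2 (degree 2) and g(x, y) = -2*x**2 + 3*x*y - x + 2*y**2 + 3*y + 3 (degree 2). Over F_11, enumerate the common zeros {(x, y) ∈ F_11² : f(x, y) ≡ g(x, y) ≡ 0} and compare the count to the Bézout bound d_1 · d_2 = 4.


Common zeros: {(5, 5)}; count = 1; Bézout bound = 4.

deg(f) = 2, deg(g) = 2, so Bézout bound = 4.
Scan x ∈ F_11. For each x, list the y ∈ F_11 with f(x, y) ≡ 0 and those with g(x, y) ≡ 0 (mod 11); the common zeros in that column are the intersection.
  x = 0: f ≡ 0 at y ∈ ∅; g ≡ 0 at y ∈ ∅; common: ∅.
  x = 1: f ≡ 0 at y ∈ ∅; g ≡ 0 at y ∈ {0, 8}; common: ∅.
  x = 2: f ≡ 0 at y ∈ ∅; g ≡ 0 at y ∈ {5, 7}; common: ∅.
  x = 3: f ≡ 0 at y ∈ {1, 9}; g ≡ 0 at y ∈ ∅; common: ∅.
  x = 4: f ≡ 0 at y ∈ {1, 6}; g ≡ 0 at y ∈ {0, 9}; common: ∅.
  x = 5: f ≡ 0 at y ∈ {5, 10}; g ≡ 0 at y ∈ {5, 8}; common: {5}.
  x = 6: f ≡ 0 at y ∈ {2, 10}; g ≡ 0 at y ∈ ∅; common: ∅.
  x = 7: f ≡ 0 at y ∈ ∅; g ≡ 0 at y ∈ ∅; common: ∅.
  x = 8: f ≡ 0 at y ∈ ∅; g ≡ 0 at y ∈ {7}; common: ∅.
  x = 9: f ≡ 0 at y ∈ ∅; g ≡ 0 at y ∈ {9}; common: ∅.
  x = 10: f ≡ 0 at y ∈ {2, 9}; g ≡ 0 at y ∈ ∅; common: ∅.
Collecting: common zeros = {(5, 5)}, so the count is 1.
Comparison with the Bézout bound: 1 ≤ 4 = deg(f)·deg(g), as expected for curves with no common component (the affine F_11-count falls short of the bound because intersections may lie at infinity, over extension fields, or carry multiplicity).


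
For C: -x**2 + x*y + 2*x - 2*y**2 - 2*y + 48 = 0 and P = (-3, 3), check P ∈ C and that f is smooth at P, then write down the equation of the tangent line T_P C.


Tangent line at P: 11*x - 17*y + 84 = 0.

Step 1: f(-3, 3) = 0, so P lies on C.
Step 2: partial derivatives
  f_x(x, y) = -2*x + y + 2, f_y(x, y) = x - 4*y - 2.
  f_x(P) = 11, f_y(P) = -17 (gradient nonzero, so P is smooth).
Step 3: tangent line at P: 11·(x − -3) + -17·(y − 3) = 0.
Expanding: 11*x - 17*y + 84 = 0.


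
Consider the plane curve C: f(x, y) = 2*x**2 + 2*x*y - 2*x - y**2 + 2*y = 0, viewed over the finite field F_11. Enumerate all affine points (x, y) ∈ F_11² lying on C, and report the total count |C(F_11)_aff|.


Affine F_11-points: {(0, 0), (0, 2), (1, 0), (1, 4), (4, 1), (4, 9), (7, 1), (7, 4), (10, 2), (10, 9)}; count = 10.

For each of the 121 pairs (x, y) ∈ F_11², evaluate f(x, y) mod 11. Record the zeros.
  x = 0: [0↦0, 1↦1, 2↦0, 3↦8, 4↦3, 5↦7, 6↦9, 7↦9, 8↦7, 9↦3, 10↦8]  zeros at y ∈ {0, 2}
  x = 1: [0↦0, 1↦3, 2↦4, 3↦3, 4↦0, 5↦6, 6↦10, 7↦1, 8↦1, 9↦10, 10↦6]  zeros at y ∈ {0, 4}
  x = 2: [0↦4, 1↦9, 2↦1, 3↦2, 4↦1, 5↦9, 6↦4, 7↦8, 8↦10, 9↦10, 10↦8]  zeros at y ∈ ∅
  x = 3: [0↦1, 1↦8, 2↦2, 3↦5, 4↦6, 5↦5, 6↦2, 7↦8, 8↦1, 9↦3, 10↦3]  zeros at y ∈ ∅
  x = 4: [0↦2, 1↦0, 2↦7, 3↦1, 4↦4, 5↦5, 6↦4, 7↦1, 8↦7, 9↦0, 10↦2]  zeros at y ∈ {1, 9}
  x = 5: [0↦7, 1↦7, 2↦5, 3↦1, 4↦6, 5↦9, 6↦10, 7↦9, 8↦6, 9↦1, 10↦5]  zeros at y ∈ ∅
  x = 6: [0↦5, 1↦7, 2↦7, 3↦5, 4↦1, 5↦6, 6↦9, 7↦10, 8↦9, 9↦6, 10↦1]  zeros at y ∈ ∅
  x = 7: [0↦7, 1↦0, 2↦2, 3↦2, 4↦0, 5↦7, 6↦1, 7↦4, 8↦5, 9↦4, 10↦1]  zeros at y ∈ {1, 4}
  x = 8: [0↦2, 1↦8, 2↦1, 3↦3, 4↦3, 5↦1, 6↦8, 7↦2, 8↦5, 9↦6, 10↦5]  zeros at y ∈ ∅
  x = 9: [0↦1, 1↦9, 2↦4, 3↦8, 4↦10, 5↦10, 6↦8, 7↦4, 8↦9, 9↦1, 10↦2]  zeros at y ∈ ∅
  x = 10: [0↦4, 1↦3, 2↦0, 3↦6, 4↦10, 5↦1, 6↦1, 7↦10, 8↦6, 9↦0, 10↦3]  zeros at y ∈ {2, 9}
Collecting zeros: affine points = {(0, 0), (0, 2), (1, 0), (1, 4), (4, 1), (4, 9), (7, 1), (7, 4), (10, 2), (10, 9)}.
Total count |C(F_11)_aff| = 10.


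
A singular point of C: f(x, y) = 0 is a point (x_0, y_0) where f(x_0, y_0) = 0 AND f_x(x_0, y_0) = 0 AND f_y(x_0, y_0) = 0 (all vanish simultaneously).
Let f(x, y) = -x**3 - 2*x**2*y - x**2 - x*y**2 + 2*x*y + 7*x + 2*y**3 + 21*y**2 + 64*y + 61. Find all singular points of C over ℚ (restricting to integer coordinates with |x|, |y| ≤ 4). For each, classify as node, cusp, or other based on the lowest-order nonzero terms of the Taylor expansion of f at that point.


Singular points: {(2, -3)}; classification: node.

Compute partial derivatives:
  f_x = -3*x**2 - 4*x*y - 2*x - y**2 + 2*y + 7.
  f_y = -2*x**2 - 2*x*y + 2*x + 6*y**2 + 42*y + 64.
Scan x_0 ∈ {−4, ..., 4}. For each x_0, f_y(x_0, y) is a polynomial in y; find its integer roots y ∈ {−4, ..., 4}, then test f_x and f at those candidates.
  x = -4: f_y(-4, y) = 6*y**2 + 50*y + 24; no integer root y with |y| ≤ 4.
  x = -3: f_y(-3, y) = 6*y**2 + 48*y + 40; no integer root y with |y| ≤ 4.
  x = -2: f_y(-2, y) = 6*y**2 + 46*y + 52; no integer root y with |y| ≤ 4.
  x = -1: f_y(-1, y) = 6*y**2 + 44*y + 60; no integer root y with |y| ≤ 4.
  x = 0: f_y(0, y) = 6*y**2 + 42*y + 64; no integer root y with |y| ≤ 4.
  x = 1: f_y(1, y) = 6*y**2 + 40*y + 64; vanishes at y ∈ {-4}. (1, -4): f_x = -6 ≠ 0.
  x = 2: f_y(2, y) = 6*y**2 + 38*y + 60; vanishes at y ∈ {-3}. (2, -3): f_x = 0, f = 0 — SINGULAR.
  x = 3: f_y(3, y) = 6*y**2 + 36*y + 52; no integer root y with |y| ≤ 4.
  x = 4: f_y(4, y) = 6*y**2 + 34*y + 40; vanishes at y ∈ {-4}. (4, -4): f_x = -9 ≠ 0.
Only singular point on the grid: (2, -3).
Classify: substitute x = 2 + u, y = -3 + v and expand: f = -u**3 - 2*u**2*v - u**2 - u*v**2 + 2*v**3 + v**2.
No constant or linear terms (consistent with a singular point). Quadratic part: -u**2 + v**2. Cubic part: -u**3 - 2*u**2*v - u*v**2 + 2*v**3.
The quadratic part v**2 - u**2 = (v − u)(v + u) splits into two distinct linear factors, so there are two distinct tangent lines y − -3 = ±(x − 2) — this is a node (ordinary double point).
Classification: node.


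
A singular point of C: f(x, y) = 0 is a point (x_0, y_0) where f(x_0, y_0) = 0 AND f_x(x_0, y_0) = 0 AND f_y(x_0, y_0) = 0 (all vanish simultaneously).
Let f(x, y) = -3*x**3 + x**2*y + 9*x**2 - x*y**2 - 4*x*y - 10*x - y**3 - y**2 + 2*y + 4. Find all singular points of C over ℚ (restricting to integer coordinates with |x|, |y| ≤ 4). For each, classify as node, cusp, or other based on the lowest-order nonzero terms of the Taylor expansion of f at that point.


Singular points: {(1, -1)}; classification: node.

Compute partial derivatives:
  f_x = -9*x**2 + 2*x*y + 18*x - y**2 - 4*y - 10.
  f_y = x**2 - 2*x*y - 4*x - 3*y**2 - 2*y + 2.
Scan x_0 ∈ {−4, ..., 4}. For each x_0, f_y(x_0, y) is a polynomial in y; find its integer roots y ∈ {−4, ..., 4}, then test f_x and f at those candidates.
  x = -4: f_y(-4, y) = -3*y**2 + 6*y + 34; no integer root y with |y| ≤ 4.
  x = -3: f_y(-3, y) = -3*y**2 + 4*y + 23; no integer root y with |y| ≤ 4.
  x = -2: f_y(-2, y) = -3*y**2 + 2*y + 14; no integer root y with |y| ≤ 4.
  x = -1: f_y(-1, y) = 7 - 3*y**2; no integer root y with |y| ≤ 4.
  x = 0: f_y(0, y) = -3*y**2 - 2*y + 2; no integer root y with |y| ≤ 4.
  x = 1: f_y(1, y) = -3*y**2 - 4*y - 1; vanishes at y ∈ {-1}. (1, -1): f_x = 0, f = 0 — SINGULAR.
  x = 2: f_y(2, y) = -3*y**2 - 6*y - 2; no integer root y with |y| ≤ 4.
  x = 3: f_y(3, y) = -3*y**2 - 8*y - 1; no integer root y with |y| ≤ 4.
  x = 4: f_y(4, y) = -3*y**2 - 10*y + 2; no integer root y with |y| ≤ 4.
Only singular point on the grid: (1, -1).
Classify: substitute x = 1 + u, y = -1 + v and expand: f = -3*u**3 + u**2*v - u**2 - u*v**2 - v**3 + v**2.
No constant or linear terms (consistent with a singular point). Quadratic part: -u**2 + v**2. Cubic part: -3*u**3 + u**2*v - u*v**2 - v**3.
The quadratic part v**2 - u**2 = (v − u)(v + u) splits into two distinct linear factors, so there are two distinct tangent lines y − -1 = ±(x − 1) — this is a node (ordinary double point).
Classification: node.


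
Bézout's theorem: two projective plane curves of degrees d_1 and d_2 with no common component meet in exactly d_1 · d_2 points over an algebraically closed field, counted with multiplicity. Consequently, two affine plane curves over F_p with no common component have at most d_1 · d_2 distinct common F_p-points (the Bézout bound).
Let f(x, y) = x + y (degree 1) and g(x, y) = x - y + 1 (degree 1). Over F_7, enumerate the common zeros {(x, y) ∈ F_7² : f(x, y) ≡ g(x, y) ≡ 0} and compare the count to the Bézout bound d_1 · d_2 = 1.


Common zeros: {(3, 4)}; count = 1; Bézout bound = 1.

deg(f) = 1, deg(g) = 1, so Bézout bound = 1.
Scan x ∈ F_7. For each x, list the y ∈ F_7 with f(x, y) ≡ 0 and those with g(x, y) ≡ 0 (mod 7); the common zeros in that column are the intersection.
  x = 0: f ≡ 0 at y ∈ {0}; g ≡ 0 at y ∈ {1}; common: ∅.
  x = 1: f ≡ 0 at y ∈ {6}; g ≡ 0 at y ∈ {2}; common: ∅.
  x = 2: f ≡ 0 at y ∈ {5}; g ≡ 0 at y ∈ {3}; common: ∅.
  x = 3: f ≡ 0 at y ∈ {4}; g ≡ 0 at y ∈ {4}; common: {4}.
  x = 4: f ≡ 0 at y ∈ {3}; g ≡ 0 at y ∈ {5}; common: ∅.
  x = 5: f ≡ 0 at y ∈ {2}; g ≡ 0 at y ∈ {6}; common: ∅.
  x = 6: f ≡ 0 at y ∈ {1}; g ≡ 0 at y ∈ {0}; common: ∅.
Collecting: common zeros = {(3, 4)}, so the count is 1.
Comparison with the Bézout bound: 1 ≤ 1 = deg(f)·deg(g), as expected for curves with no common component (the bound is attained).


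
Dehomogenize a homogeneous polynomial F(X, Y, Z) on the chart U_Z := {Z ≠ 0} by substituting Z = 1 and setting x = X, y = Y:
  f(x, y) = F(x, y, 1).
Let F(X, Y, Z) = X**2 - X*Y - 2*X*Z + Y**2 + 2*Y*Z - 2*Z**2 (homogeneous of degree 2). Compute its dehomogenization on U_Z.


f(x, y) = x**2 - x*y - 2*x + y**2 + 2*y - 2

On U_Z we set Z = 1. Each monomial c·X^i·Y^j·Z^k in F becomes c·x^i·y^j·1^k = c·x^i·y^j.
Substituting Z = 1: F(X, Y, 1) = x**2 - x*y - 2*x + y**2 + 2*y - 2.
Note: deg(f) ≤ deg(F) = 2; strict inequality happens when F is divisible by Z (lost terms).


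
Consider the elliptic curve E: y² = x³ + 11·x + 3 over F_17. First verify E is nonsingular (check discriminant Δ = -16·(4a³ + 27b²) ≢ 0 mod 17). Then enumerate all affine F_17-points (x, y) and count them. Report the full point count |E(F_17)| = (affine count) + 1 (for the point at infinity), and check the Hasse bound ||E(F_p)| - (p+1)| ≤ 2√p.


Affine points = {(1, 7), (1, 10), (2, 4), (2, 13), (4, 3), (4, 14), (5, 8), (5, 9), (6, 8), (6, 9), (7, 7), (7, 10), (8, 5), (8, 12), (9, 7), (9, 10), (10, 5), (10, 12), (16, 5), (16, 12)}; affine count = 20; |E(F_17)| = 21.

Discriminant check: Δ ∝ 4a³ + 27b² = 4·11³ + 27·3² = 4·1331 + 27·9 ≡ 8 (mod 17). Nonzero ⇒ E is nonsingular.
For each x ∈ F_17, compute rhs = x³ + 11·x + 3 mod 17, then count y ∈ F_17 with y² ≡ rhs.
  x = 0: rhs = 3, matching y values: none (0 points).
  x = 1: rhs = 15, matching y values: 7, 10 (2 points).
  x = 2: rhs = 16, matching y values: 4, 13 (2 points).
  x = 3: rhs = 12, matching y values: none (0 points).
  x = 4: rhs = 9, matching y values: 3, 14 (2 points).
  x = 5: rhs = 13, matching y values: 8, 9 (2 points).
  x = 6: rhs = 13, matching y values: 8, 9 (2 points).
  x = 7: rhs = 15, matching y values: 7, 10 (2 points).
  x = 8: rhs = 8, matching y values: 5, 12 (2 points).
  x = 9: rhs = 15, matching y values: 7, 10 (2 points).
  x = 10: rhs = 8, matching y values: 5, 12 (2 points).
  x = 11: rhs = 10, matching y values: none (0 points).
  x = 12: rhs = 10, matching y values: none (0 points).
  x = 13: rhs = 14, matching y values: none (0 points).
  x = 14: rhs = 11, matching y values: none (0 points).
  x = 15: rhs = 7, matching y values: none (0 points).
  x = 16: rhs = 8, matching y values: 5, 12 (2 points).
Total affine count: 20.
Full point count |E(F_17)| = 20 + 1 = 21.
Hasse bound: |21 − (17+1)| = |3| = 3 ≤ 2√17 ≈ 8.2462 ✓.


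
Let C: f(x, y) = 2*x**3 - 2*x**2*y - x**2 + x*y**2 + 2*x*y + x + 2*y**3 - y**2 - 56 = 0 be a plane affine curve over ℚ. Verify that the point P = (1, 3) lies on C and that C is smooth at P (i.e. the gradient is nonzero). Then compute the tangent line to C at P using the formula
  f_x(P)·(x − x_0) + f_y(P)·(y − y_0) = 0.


Tangent line at P: 8*x + 54*y - 170 = 0.

Step 1: f(1, 3) = 0, so P lies on C.
Step 2: partial derivatives
  f_x(x, y) = 6*x**2 - 4*x*y - 2*x + y**2 + 2*y + 1, f_y(x, y) = -2*x**2 + 2*x*y + 2*x + 6*y**2 - 2*y.
  f_x(P) = 8, f_y(P) = 54 (gradient nonzero, so P is smooth).
Step 3: tangent line at P: 8·(x − 1) + 54·(y − 3) = 0.
Expanding: 8*x + 54*y - 170 = 0.


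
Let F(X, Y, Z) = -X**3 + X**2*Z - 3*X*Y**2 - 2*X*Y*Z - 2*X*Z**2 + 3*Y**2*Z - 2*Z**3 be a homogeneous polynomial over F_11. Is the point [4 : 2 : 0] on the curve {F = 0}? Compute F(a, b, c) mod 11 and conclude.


F(4,2,0) ≡ 9 (mod 11); P is NOT on the curve.

Evaluate F(4, 2, 0) term-by-term (mod 11).
  -X**3 ↦ -1·64·1·1 = -64
  X**2*Z ↦ 1·16·1·0 = 0
  -3*X*Y**2 ↦ -3·4·4·1 = -48
  -2*X*Y*Z ↦ -2·4·2·0 = 0
  -2*X*Z**2 ↦ -2·4·1·0 = 0
  3*Y**2*Z ↦ 3·1·4·0 = 0
  -2*Z**3 ↦ -2·1·1·0 = 0
Sum: F(4, 2, 0) = (-64) + (0) + (-48) + (0) + (0) + (0) + (0) = -112.
Reducing mod 11: -112 ≡ 9 (mod 11).
Since F(a, b, c) ≡ 9 ≠ 0 (mod 11), P does NOT lie on the curve.


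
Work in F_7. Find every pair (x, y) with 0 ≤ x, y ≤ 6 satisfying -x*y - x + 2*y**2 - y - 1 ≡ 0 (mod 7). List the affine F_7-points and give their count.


Affine F_7-points: {(0, 1), (0, 3), (4, 2), (4, 4), (5, 5), (6, 0)}; count = 6.

For each of the 49 pairs (x, y) ∈ F_7², evaluate f(x, y) mod 7. Record the zeros.
  x = 0: [0↦6, 1↦0, 2↦5, 3↦0, 4↦6, 5↦2, 6↦2]  zeros at y ∈ {1, 3}
  x = 1: [0↦5, 1↦5, 2↦2, 3↦3, 4↦1, 5↦3, 6↦2]  zeros at y ∈ ∅
  x = 2: [0↦4, 1↦3, 2↦6, 3↦6, 4↦3, 5↦4, 6↦2]  zeros at y ∈ ∅
  x = 3: [0↦3, 1↦1, 2↦3, 3↦2, 4↦5, 5↦5, 6↦2]  zeros at y ∈ ∅
  x = 4: [0↦2, 1↦6, 2↦0, 3↦5, 4↦0, 5↦6, 6↦2]  zeros at y ∈ {2, 4}
  x = 5: [0↦1, 1↦4, 2↦4, 3↦1, 4↦2, 5↦0, 6↦2]  zeros at y ∈ {5}
  x = 6: [0↦0, 1↦2, 2↦1, 3↦4, 4↦4, 5↦1, 6↦2]  zeros at y ∈ {0}
Collecting zeros: affine points = {(0, 1), (0, 3), (4, 2), (4, 4), (5, 5), (6, 0)}.
Total count |C(F_7)_aff| = 6.


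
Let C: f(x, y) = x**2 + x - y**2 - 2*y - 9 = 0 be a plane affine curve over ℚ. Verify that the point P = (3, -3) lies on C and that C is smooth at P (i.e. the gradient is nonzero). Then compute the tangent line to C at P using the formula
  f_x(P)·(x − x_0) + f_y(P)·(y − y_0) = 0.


Tangent line at P: 7*x + 4*y - 9 = 0.

Step 1: f(3, -3) = 0, so P lies on C.
Step 2: partial derivatives
  f_x(x, y) = 2*x + 1, f_y(x, y) = -2*y - 2.
  f_x(P) = 7, f_y(P) = 4 (gradient nonzero, so P is smooth).
Step 3: tangent line at P: 7·(x − 3) + 4·(y − -3) = 0.
Expanding: 7*x + 4*y - 9 = 0.


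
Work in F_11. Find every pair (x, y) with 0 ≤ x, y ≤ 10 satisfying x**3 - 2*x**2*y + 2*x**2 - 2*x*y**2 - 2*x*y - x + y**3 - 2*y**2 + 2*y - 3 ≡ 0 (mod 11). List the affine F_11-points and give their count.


Affine F_11-points: {(1, 7), (2, 0), (3, 6), (4, 3), (5, 2), (5, 3), (5, 7), (6, 3), (6, 4), (6, 7), (9, 1), (9, 2), (9, 6), (10, 2)}; count = 14.

For each of the 121 pairs (x, y) ∈ F_11², evaluate f(x, y) mod 11. Record the zeros.
  x = 0: [0↦8, 1↦9, 2↦1, 3↦1, 4↦4, 5↦5, 6↦10, 7↦3, 8↦1, 9↦10, 10↦3]  zeros at y ∈ ∅
  x = 1: [0↦10, 1↦5, 2↦9, 3↦6, 4↦2, 5↦3, 6↦4, 7↦0, 8↦8, 9↦1, 10↦7]  zeros at y ∈ {7}
  x = 2: [0↦0, 1↦7, 2↦8, 3↦9, 4↦5, 5↦2, 6↦6, 7↦1, 8↦4, 9↦10, 10↦3]  zeros at y ∈ {0}
  x = 3: [0↦6, 1↦10, 2↦4, 3↦5, 4↦8, 5↦8, 6↦0, 7↦1, 8↦6, 9↦10, 10↦8]  zeros at y ∈ {6}
  x = 4: [0↦1, 1↦9, 2↦3, 3↦0, 4↦6, 5↦5, 6↦3, 7↦6, 8↦9, 9↦7, 10↦6]  zeros at y ∈ {3}
  x = 5: [0↦2, 1↦10, 2↦0, 3↦0, 4↦5, 5↦10, 6↦10, 7↦0, 8↦8, 9↦7, 10↦3]  zeros at y ∈ {2, 3, 7}
  x = 6: [0↦4, 1↦8, 2↦1, 3↦0, 4↦0, 5↦7, 6↦5, 7↦0, 8↦9, 9↦5, 10↦5]  zeros at y ∈ {3, 4, 7}
  x = 7: [0↦2, 1↦9, 2↦1, 3↦6, 4↦8, 5↦2, 6↦5, 7↦1, 8↦7, 9↦7, 10↦7]  zeros at y ∈ ∅
  x = 8: [0↦2, 1↦8, 2↦6, 3↦2, 4↦2, 5↦1, 6↦5, 7↦9, 8↦8, 9↦8, 10↦4]  zeros at y ∈ ∅
  x = 9: [0↦10, 1↦0, 2↦0, 3↦5, 4↦10, 5↦10, 6↦0, 7↦8, 8↦7, 9↦3, 10↦2]  zeros at y ∈ {1, 2, 6}
  x = 10: [0↦10, 1↦2, 2↦0, 3↦10, 4↦5, 5↦2, 6↦7, 7↦4, 8↦10, 9↦9, 10↦7]  zeros at y ∈ {2}
Collecting zeros: affine points = {(1, 7), (2, 0), (3, 6), (4, 3), (5, 2), (5, 3), (5, 7), (6, 3), (6, 4), (6, 7), (9, 1), (9, 2), (9, 6), (10, 2)}.
Total count |C(F_11)_aff| = 14.


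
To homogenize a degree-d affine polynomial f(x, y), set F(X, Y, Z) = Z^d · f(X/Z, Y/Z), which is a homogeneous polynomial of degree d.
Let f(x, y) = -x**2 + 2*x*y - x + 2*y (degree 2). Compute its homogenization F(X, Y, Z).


F(X, Y, Z) = -X**2 + 2*X*Y - X*Z + 2*Y*Z

deg(f) = 2.
Substitute x = X/Z, y = Y/Z into f, then multiply by Z^2.
  monomial -1·x^2·y^0 ↦ -1·X^2·Y^0·Z^0.
  monomial 2·x^1·y^1 ↦ 2·X^1·Y^1·Z^0.
  monomial -1·x^1·y^0 ↦ -1·X^1·Y^0·Z^1.
  monomial 2·x^0·y^1 ↦ 2·X^0·Y^1·Z^1.
Collecting: F(X, Y, Z) = -X**2 + 2*X*Y - X*Z + 2*Y*Z.


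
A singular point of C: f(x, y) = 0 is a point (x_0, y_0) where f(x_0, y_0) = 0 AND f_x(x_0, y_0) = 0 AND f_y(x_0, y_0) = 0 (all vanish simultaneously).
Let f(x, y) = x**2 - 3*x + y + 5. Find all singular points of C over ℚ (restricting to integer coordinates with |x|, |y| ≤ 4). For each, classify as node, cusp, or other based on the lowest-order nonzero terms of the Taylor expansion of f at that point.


No singular points in the scanned grid; C is smooth there.

Compute partial derivatives:
  f_x = 2*x - 3.
  f_y = 1.
f_y = 1 is a nonzero constant, so f_y never vanishes: no point (x, y) can satisfy f = f_x = f_y = 0. In particular no (x, y) ∈ {−4, ..., 4}² is singular; the curve is smooth.


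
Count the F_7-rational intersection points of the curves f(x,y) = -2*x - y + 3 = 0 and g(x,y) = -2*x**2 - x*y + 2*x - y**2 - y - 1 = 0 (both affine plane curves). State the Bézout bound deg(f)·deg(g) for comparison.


Common zeros: ∅; count = 0; Bézout bound = 2.

deg(f) = 1, deg(g) = 2, so Bézout bound = 2.
Scan x ∈ F_7. For each x, list the y ∈ F_7 with f(x, y) ≡ 0 and those with g(x, y) ≡ 0 (mod 7); the common zeros in that column are the intersection.
  x = 0: f ≡ 0 at y ∈ {3}; g ≡ 0 at y ∈ {2, 4}; common: ∅.
  x = 1: f ≡ 0 at y ∈ {1}; g ≡ 0 at y ∈ {6}; common: ∅.
  x = 2: f ≡ 0 at y ∈ {6}; g ≡ 0 at y ∈ ∅; common: ∅.
  x = 3: f ≡ 0 at y ∈ {4}; g ≡ 0 at y ∈ ∅; common: ∅.
  x = 4: f ≡ 0 at y ∈ {2}; g ≡ 0 at y ∈ {3, 6}; common: ∅.
  x = 5: f ≡ 0 at y ∈ {0}; g ≡ 0 at y ∈ ∅; common: ∅.
  x = 6: f ≡ 0 at y ∈ {5}; g ≡ 0 at y ∈ {3, 4}; common: ∅.
Collecting: common zeros = ∅, so the count is 0.
Comparison with the Bézout bound: 0 ≤ 2 = deg(f)·deg(g), as expected for curves with no common component (the affine F_7-count falls short of the bound because intersections may lie at infinity, over extension fields, or carry multiplicity).


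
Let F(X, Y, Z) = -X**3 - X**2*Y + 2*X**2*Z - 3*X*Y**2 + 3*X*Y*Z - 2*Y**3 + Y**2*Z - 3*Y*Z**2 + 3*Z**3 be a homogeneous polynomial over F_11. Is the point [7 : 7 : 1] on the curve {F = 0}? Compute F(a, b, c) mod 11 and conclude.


F(7,7,1) ≡ 9 (mod 11); P is NOT on the curve.

Evaluate F(7, 7, 1) term-by-term (mod 11).
  -X**3 ↦ -1·343·1·1 = -343
  -X**2*Y ↦ -1·49·7·1 = -343
  2*X**2*Z ↦ 2·49·1·1 = 98
  -3*X*Y**2 ↦ -3·7·49·1 = -1029
  3*X*Y*Z ↦ 3·7·7·1 = 147
  -2*Y**3 ↦ -2·1·343·1 = -686
  Y**2*Z ↦ 1·1·49·1 = 49
  -3*Y*Z**2 ↦ -3·1·7·1 = -21
  3*Z**3 ↦ 3·1·1·1 = 3
Sum: F(7, 7, 1) = (-343) + (-343) + (98) + (-1029) + (147) + (-686) + (49) + (-21) + (3) = -2125.
Reducing mod 11: -2125 ≡ 9 (mod 11).
Since F(a, b, c) ≡ 9 ≠ 0 (mod 11), P does NOT lie on the curve.


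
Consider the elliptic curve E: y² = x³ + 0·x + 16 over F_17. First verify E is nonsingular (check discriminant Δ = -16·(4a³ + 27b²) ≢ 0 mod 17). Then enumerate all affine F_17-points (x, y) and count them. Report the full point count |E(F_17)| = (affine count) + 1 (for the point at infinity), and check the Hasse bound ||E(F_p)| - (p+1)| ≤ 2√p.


Affine points = {(0, 4), (0, 13), (1, 0), (3, 3), (3, 14), (7, 6), (7, 11), (8, 1), (8, 16), (10, 8), (10, 9), (11, 2), (11, 15), (15, 5), (15, 12), (16, 7), (16, 10)}; affine count = 17; |E(F_17)| = 18.

Discriminant check: Δ ∝ 4a³ + 27b² = 4·0³ + 27·16² = 4·0 + 27·256 ≡ 10 (mod 17). Nonzero ⇒ E is nonsingular.
For each x ∈ F_17, compute rhs = x³ + 0·x + 16 mod 17, then count y ∈ F_17 with y² ≡ rhs.
  x = 0: rhs = 16, matching y values: 4, 13 (2 points).
  x = 1: rhs = 0, matching y values: 0 (1 points).
  x = 2: rhs = 7, matching y values: none (0 points).
  x = 3: rhs = 9, matching y values: 3, 14 (2 points).
  x = 4: rhs = 12, matching y values: none (0 points).
  x = 5: rhs = 5, matching y values: none (0 points).
  x = 6: rhs = 11, matching y values: none (0 points).
  x = 7: rhs = 2, matching y values: 6, 11 (2 points).
  x = 8: rhs = 1, matching y values: 1, 16 (2 points).
  x = 9: rhs = 14, matching y values: none (0 points).
  x = 10: rhs = 13, matching y values: 8, 9 (2 points).
  x = 11: rhs = 4, matching y values: 2, 15 (2 points).
  x = 12: rhs = 10, matching y values: none (0 points).
  x = 13: rhs = 3, matching y values: none (0 points).
  x = 14: rhs = 6, matching y values: none (0 points).
  x = 15: rhs = 8, matching y values: 5, 12 (2 points).
  x = 16: rhs = 15, matching y values: 7, 10 (2 points).
Total affine count: 17.
Full point count |E(F_17)| = 17 + 1 = 18.
Hasse bound: |18 − (17+1)| = |0| = 0 ≤ 2√17 ≈ 8.2462 ✓.


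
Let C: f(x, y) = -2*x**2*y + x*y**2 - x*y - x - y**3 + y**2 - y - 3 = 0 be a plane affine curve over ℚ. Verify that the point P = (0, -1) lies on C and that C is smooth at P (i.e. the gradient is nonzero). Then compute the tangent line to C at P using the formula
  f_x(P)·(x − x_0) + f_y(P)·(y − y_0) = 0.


Tangent line at P: x - 6*y - 6 = 0.

Step 1: f(0, -1) = 0, so P lies on C.
Step 2: partial derivatives
  f_x(x, y) = -4*x*y + y**2 - y - 1, f_y(x, y) = -2*x**2 + 2*x*y - x - 3*y**2 + 2*y - 1.
  f_x(P) = 1, f_y(P) = -6 (gradient nonzero, so P is smooth).
Step 3: tangent line at P: 1·(x − 0) + -6·(y − -1) = 0.
Expanding: x - 6*y - 6 = 0.


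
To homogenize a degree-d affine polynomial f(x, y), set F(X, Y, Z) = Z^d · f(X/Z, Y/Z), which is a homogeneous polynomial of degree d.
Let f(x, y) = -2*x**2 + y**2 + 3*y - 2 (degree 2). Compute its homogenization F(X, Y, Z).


F(X, Y, Z) = -2*X**2 + Y**2 + 3*Y*Z - 2*Z**2

deg(f) = 2.
Substitute x = X/Z, y = Y/Z into f, then multiply by Z^2.
  monomial -2·x^2·y^0 ↦ -2·X^2·Y^0·Z^0.
  monomial 1·x^0·y^2 ↦ 1·X^0·Y^2·Z^0.
  monomial 3·x^0·y^1 ↦ 3·X^0·Y^1·Z^1.
  monomial -2·x^0·y^0 ↦ -2·X^0·Y^0·Z^2.
Collecting: F(X, Y, Z) = -2*X**2 + Y**2 + 3*Y*Z - 2*Z**2.


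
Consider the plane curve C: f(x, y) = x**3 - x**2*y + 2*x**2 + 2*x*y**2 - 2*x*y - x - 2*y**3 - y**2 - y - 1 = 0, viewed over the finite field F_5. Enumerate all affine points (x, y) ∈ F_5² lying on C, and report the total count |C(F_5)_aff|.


Affine F_5-points: {(0, 1), (2, 1), (4, 3), (4, 4)}; count = 4.

For each of the 25 pairs (x, y) ∈ F_5², evaluate f(x, y) mod 5. Record the zeros.
  x = 0: [0↦4, 1↦0, 2↦2, 3↦3, 4↦1]  zeros at y ∈ {1}
  x = 1: [0↦1, 1↦1, 2↦1, 3↦4, 4↦3]  zeros at y ∈ ∅
  x = 2: [0↦3, 1↦0, 2↦1, 3↦4, 4↦2]  zeros at y ∈ {1}
  x = 3: [0↦1, 1↦3, 2↦3, 3↦4, 4↦4]  zeros at y ∈ ∅
  x = 4: [0↦1, 1↦1, 2↦3, 3↦0, 4↦0]  zeros at y ∈ {3, 4}
Collecting zeros: affine points = {(0, 1), (2, 1), (4, 3), (4, 4)}.
Total count |C(F_5)_aff| = 4.


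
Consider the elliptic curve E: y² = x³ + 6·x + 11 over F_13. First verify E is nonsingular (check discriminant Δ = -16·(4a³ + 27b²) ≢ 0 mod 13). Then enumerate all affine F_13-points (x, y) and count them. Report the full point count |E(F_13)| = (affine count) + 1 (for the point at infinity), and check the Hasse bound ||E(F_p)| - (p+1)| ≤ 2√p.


Affine points = {(3, 2), (3, 11), (5, 6), (5, 7), (6, 4), (6, 9), (8, 5), (8, 8), (9, 1), (9, 12), (11, 2), (11, 11), (12, 2), (12, 11)}; affine count = 14; |E(F_13)| = 15.

Discriminant check: Δ ∝ 4a³ + 27b² = 4·6³ + 27·11² = 4·216 + 27·121 ≡ 10 (mod 13). Nonzero ⇒ E is nonsingular.
For each x ∈ F_13, compute rhs = x³ + 6·x + 11 mod 13, then count y ∈ F_13 with y² ≡ rhs.
  x = 0: rhs = 11, matching y values: none (0 points).
  x = 1: rhs = 5, matching y values: none (0 points).
  x = 2: rhs = 5, matching y values: none (0 points).
  x = 3: rhs = 4, matching y values: 2, 11 (2 points).
  x = 4: rhs = 8, matching y values: none (0 points).
  x = 5: rhs = 10, matching y values: 6, 7 (2 points).
  x = 6: rhs = 3, matching y values: 4, 9 (2 points).
  x = 7: rhs = 6, matching y values: none (0 points).
  x = 8: rhs = 12, matching y values: 5, 8 (2 points).
  x = 9: rhs = 1, matching y values: 1, 12 (2 points).
  x = 10: rhs = 5, matching y values: none (0 points).
  x = 11: rhs = 4, matching y values: 2, 11 (2 points).
  x = 12: rhs = 4, matching y values: 2, 11 (2 points).
Total affine count: 14.
Full point count |E(F_13)| = 14 + 1 = 15.
Hasse bound: |15 − (13+1)| = |1| = 1 ≤ 2√13 ≈ 7.2111 ✓.


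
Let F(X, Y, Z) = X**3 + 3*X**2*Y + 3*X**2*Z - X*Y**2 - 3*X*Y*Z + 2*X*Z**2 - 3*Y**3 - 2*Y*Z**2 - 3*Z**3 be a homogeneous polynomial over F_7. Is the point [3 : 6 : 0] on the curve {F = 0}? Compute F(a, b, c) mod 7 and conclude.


F(3,6,0) ≡ 0 (mod 7); P is on the curve.

Evaluate F(3, 6, 0) term-by-term (mod 7).
  X**3 ↦ 1·27·1·1 = 27
  3*X**2*Y ↦ 3·9·6·1 = 162
  3*X**2*Z ↦ 3·9·1·0 = 0
  -X*Y**2 ↦ -1·3·36·1 = -108
  -3*X*Y*Z ↦ -3·3·6·0 = 0
  2*X*Z**2 ↦ 2·3·1·0 = 0
  -3*Y**3 ↦ -3·1·216·1 = -648
  -2*Y*Z**2 ↦ -2·1·6·0 = 0
  -3*Z**3 ↦ -3·1·1·0 = 0
Sum: F(3, 6, 0) = (27) + (162) + (0) + (-108) + (0) + (0) + (-648) + (0) + (0) = -567.
Reducing mod 7: -567 ≡ 0 (mod 7).
Since F(a, b, c) ≡ 0 (mod 7), P lies on the curve.


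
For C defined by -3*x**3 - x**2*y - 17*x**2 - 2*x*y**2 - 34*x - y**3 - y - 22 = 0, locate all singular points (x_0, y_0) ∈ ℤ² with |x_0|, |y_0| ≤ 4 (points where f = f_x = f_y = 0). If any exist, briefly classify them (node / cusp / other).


Singular points: {(-2, 1)}; classification: cusp.

Compute partial derivatives:
  f_x = -9*x**2 - 2*x*y - 34*x - 2*y**2 - 34.
  f_y = -x**2 - 4*x*y - 3*y**2 - 1.
Scan x_0 ∈ {−4, ..., 4}. For each x_0, f_y(x_0, y) is a polynomial in y; find its integer roots y ∈ {−4, ..., 4}, then test f_x and f at those candidates.
  x = -4: f_y(-4, y) = -3*y**2 + 16*y - 17; no integer root y with |y| ≤ 4.
  x = -3: f_y(-3, y) = -3*y**2 + 12*y - 10; no integer root y with |y| ≤ 4.
  x = -2: f_y(-2, y) = -3*y**2 + 8*y - 5; vanishes at y ∈ {1}. (-2, 1): f_x = 0, f = 0 — SINGULAR.
  x = -1: f_y(-1, y) = -3*y**2 + 4*y - 2; no integer root y with |y| ≤ 4.
  x = 0: f_y(0, y) = -3*y**2 - 1; no integer root y with |y| ≤ 4.
  x = 1: f_y(1, y) = -3*y**2 - 4*y - 2; no integer root y with |y| ≤ 4.
  x = 2: f_y(2, y) = -3*y**2 - 8*y - 5; vanishes at y ∈ {-1}. (2, -1): f_x = -136 ≠ 0.
  x = 3: f_y(3, y) = -3*y**2 - 12*y - 10; no integer root y with |y| ≤ 4.
  x = 4: f_y(4, y) = -3*y**2 - 16*y - 17; no integer root y with |y| ≤ 4.
Only singular point on the grid: (-2, 1).
Classify: substitute x = -2 + u, y = 1 + v and expand: f = -3*u**3 - u**2*v - 2*u*v**2 - v**3 + v**2.
No constant or linear terms (consistent with a singular point). Quadratic part: v**2. Cubic part: -3*u**3 - u**2*v - 2*u*v**2 - v**3.
The quadratic part v**2 is a perfect square, so there is a single (double) tangent line v = 0, i.e. y = 1. Restricting the cubic part to that line (v = 0) leaves -3*u**3 ≠ 0, so f is not divisible by v and the branch is v² ≈ 3*u**3 to lowest order — this is a cusp.
Classification: cusp.


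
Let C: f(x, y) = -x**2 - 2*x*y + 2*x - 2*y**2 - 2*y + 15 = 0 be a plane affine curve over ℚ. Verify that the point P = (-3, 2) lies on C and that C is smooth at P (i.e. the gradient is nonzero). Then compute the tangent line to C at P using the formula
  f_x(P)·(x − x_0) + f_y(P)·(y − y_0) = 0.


Tangent line at P: 4*x - 4*y + 20 = 0.

Step 1: f(-3, 2) = 0, so P lies on C.
Step 2: partial derivatives
  f_x(x, y) = -2*x - 2*y + 2, f_y(x, y) = -2*x - 4*y - 2.
  f_x(P) = 4, f_y(P) = -4 (gradient nonzero, so P is smooth).
Step 3: tangent line at P: 4·(x − -3) + -4·(y − 2) = 0.
Expanding: 4*x - 4*y + 20 = 0.


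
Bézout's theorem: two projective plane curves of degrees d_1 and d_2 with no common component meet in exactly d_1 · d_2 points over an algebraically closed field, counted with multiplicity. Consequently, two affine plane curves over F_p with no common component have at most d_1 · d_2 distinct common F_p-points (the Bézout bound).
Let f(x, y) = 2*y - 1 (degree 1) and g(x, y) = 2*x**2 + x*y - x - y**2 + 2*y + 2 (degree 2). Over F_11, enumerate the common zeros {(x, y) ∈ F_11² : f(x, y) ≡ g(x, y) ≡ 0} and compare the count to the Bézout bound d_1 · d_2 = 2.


Common zeros: {(0, 6), (3, 6)}; count = 2; Bézout bound = 2.

deg(f) = 1, deg(g) = 2, so Bézout bound = 2.
Scan x ∈ F_11. For each x, list the y ∈ F_11 with f(x, y) ≡ 0 and those with g(x, y) ≡ 0 (mod 11); the common zeros in that column are the intersection.
  x = 0: f ≡ 0 at y ∈ {6}; g ≡ 0 at y ∈ {6, 7}; common: {6}.
  x = 1: f ≡ 0 at y ∈ {6}; g ≡ 0 at y ∈ ∅; common: ∅.
  x = 2: f ≡ 0 at y ∈ {6}; g ≡ 0 at y ∈ {1, 3}; common: ∅.
  x = 3: f ≡ 0 at y ∈ {6}; g ≡ 0 at y ∈ {6, 10}; common: {6}.
  x = 4: f ≡ 0 at y ∈ {6}; g ≡ 0 at y ∈ ∅; common: ∅.
  x = 5: f ≡ 0 at y ∈ {6}; g ≡ 0 at y ∈ ∅; common: ∅.
  x = 6: f ≡ 0 at y ∈ {6}; g ≡ 0 at y ∈ ∅; common: ∅.
  x = 7: f ≡ 0 at y ∈ {6}; g ≡ 0 at y ∈ ∅; common: ∅.
  x = 8: f ≡ 0 at y ∈ {6}; g ≡ 0 at y ∈ {3, 7}; common: ∅.
  x = 9: f ≡ 0 at y ∈ {6}; g ≡ 0 at y ∈ {1, 10}; common: ∅.
  x = 10: f ≡ 0 at y ∈ {6}; g ≡ 0 at y ∈ ∅; common: ∅.
Collecting: common zeros = {(0, 6), (3, 6)}, so the count is 2.
Comparison with the Bézout bound: 2 ≤ 2 = deg(f)·deg(g), as expected for curves with no common component (the bound is attained).


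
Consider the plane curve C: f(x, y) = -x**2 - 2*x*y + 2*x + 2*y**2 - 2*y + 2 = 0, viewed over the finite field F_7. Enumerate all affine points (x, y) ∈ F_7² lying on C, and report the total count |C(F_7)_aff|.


Affine F_7-points: {(0, 3), (0, 5), (3, 1), (3, 3), (4, 1), (4, 4), (6, 2), (6, 5)}; count = 8.

For each of the 49 pairs (x, y) ∈ F_7², evaluate f(x, y) mod 7. Record the zeros.
  x = 0: [0↦2, 1↦2, 2↦6, 3↦0, 4↦5, 5↦0, 6↦6]  zeros at y ∈ {3, 5}
  x = 1: [0↦3, 1↦1, 2↦3, 3↦2, 4↦5, 5↦5, 6↦2]  zeros at y ∈ ∅
  x = 2: [0↦2, 1↦5, 2↦5, 3↦2, 4↦3, 5↦1, 6↦3]  zeros at y ∈ ∅
  x = 3: [0↦6, 1↦0, 2↦5, 3↦0, 4↦6, 5↦2, 6↦2]  zeros at y ∈ {1, 3}
  x = 4: [0↦1, 1↦0, 2↦3, 3↦3, 4↦0, 5↦1, 6↦6]  zeros at y ∈ {1, 4}
  x = 5: [0↦1, 1↦5, 2↦6, 3↦4, 4↦6, 5↦5, 6↦1]  zeros at y ∈ ∅
  x = 6: [0↦6, 1↦1, 2↦0, 3↦3, 4↦3, 5↦0, 6↦1]  zeros at y ∈ {2, 5}
Collecting zeros: affine points = {(0, 3), (0, 5), (3, 1), (3, 3), (4, 1), (4, 4), (6, 2), (6, 5)}.
Total count |C(F_7)_aff| = 8.


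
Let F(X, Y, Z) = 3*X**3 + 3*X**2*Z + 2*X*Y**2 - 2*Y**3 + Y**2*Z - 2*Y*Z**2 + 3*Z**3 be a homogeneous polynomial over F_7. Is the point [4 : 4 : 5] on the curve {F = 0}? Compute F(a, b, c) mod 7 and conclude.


F(4,4,5) ≡ 1 (mod 7); P is NOT on the curve.

Evaluate F(4, 4, 5) term-by-term (mod 7).
  3*X**3 ↦ 3·64·1·1 = 192
  3*X**2*Z ↦ 3·16·1·5 = 240
  2*X*Y**2 ↦ 2·4·16·1 = 128
  -2*Y**3 ↦ -2·1·64·1 = -128
  Y**2*Z ↦ 1·1·16·5 = 80
  -2*Y*Z**2 ↦ -2·1·4·25 = -200
  3*Z**3 ↦ 3·1·1·125 = 375
Sum: F(4, 4, 5) = (192) + (240) + (128) + (-128) + (80) + (-200) + (375) = 687.
Reducing mod 7: 687 ≡ 1 (mod 7).
Since F(a, b, c) ≡ 1 ≠ 0 (mod 7), P does NOT lie on the curve.


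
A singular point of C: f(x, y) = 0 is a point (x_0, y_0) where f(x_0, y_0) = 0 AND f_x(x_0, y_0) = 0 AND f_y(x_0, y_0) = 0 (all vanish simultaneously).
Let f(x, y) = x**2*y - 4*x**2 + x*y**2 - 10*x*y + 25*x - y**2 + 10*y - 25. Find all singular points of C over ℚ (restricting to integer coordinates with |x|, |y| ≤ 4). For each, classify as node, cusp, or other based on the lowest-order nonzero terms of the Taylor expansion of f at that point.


Singular points: {(2, 3)}; classification: node.

Compute partial derivatives:
  f_x = 2*x*y - 8*x + y**2 - 10*y + 25.
  f_y = x**2 + 2*x*y - 10*x - 2*y + 10.
Scan x_0 ∈ {−4, ..., 4}. For each x_0, f_y(x_0, y) is a polynomial in y; find its integer roots y ∈ {−4, ..., 4}, then test f_x and f at those candidates.
  x = -4: f_y(-4, y) = 66 - 10*y; no integer root y with |y| ≤ 4.
  x = -3: f_y(-3, y) = 49 - 8*y; no integer root y with |y| ≤ 4.
  x = -2: f_y(-2, y) = 34 - 6*y; no integer root y with |y| ≤ 4.
  x = -1: f_y(-1, y) = 21 - 4*y; no integer root y with |y| ≤ 4.
  x = 0: f_y(0, y) = 10 - 2*y; no integer root y with |y| ≤ 4.
  x = 1: f_y(1, y) = 1; no integer root y with |y| ≤ 4.
  x = 2: f_y(2, y) = 2*y - 6; vanishes at y ∈ {3}. (2, 3): f_x = 0, f = 0 — SINGULAR.
  x = 3: f_y(3, y) = 4*y - 11; no integer root y with |y| ≤ 4.
  x = 4: f_y(4, y) = 6*y - 14; no integer root y with |y| ≤ 4.
Only singular point on the grid: (2, 3).
Classify: substitute x = 2 + u, y = 3 + v and expand: f = u**2*v - u**2 + u*v**2 + v**2.
No constant or linear terms (consistent with a singular point). Quadratic part: -u**2 + v**2. Cubic part: u**2*v + u*v**2.
The quadratic part v**2 - u**2 = (v − u)(v + u) splits into two distinct linear factors, so there are two distinct tangent lines y − 3 = ±(x − 2) — this is a node (ordinary double point).
Classification: node.


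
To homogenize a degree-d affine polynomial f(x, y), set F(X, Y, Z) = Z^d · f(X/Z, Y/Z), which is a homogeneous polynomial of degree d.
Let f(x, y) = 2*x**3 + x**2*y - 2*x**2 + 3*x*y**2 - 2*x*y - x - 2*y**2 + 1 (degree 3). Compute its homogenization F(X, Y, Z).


F(X, Y, Z) = 2*X**3 + X**2*Y - 2*X**2*Z + 3*X*Y**2 - 2*X*Y*Z - X*Z**2 - 2*Y**2*Z + Z**3

deg(f) = 3.
Substitute x = X/Z, y = Y/Z into f, then multiply by Z^3.
  monomial 2·x^3·y^0 ↦ 2·X^3·Y^0·Z^0.
  monomial 1·x^2·y^1 ↦ 1·X^2·Y^1·Z^0.
  monomial -2·x^2·y^0 ↦ -2·X^2·Y^0·Z^1.
  monomial 3·x^1·y^2 ↦ 3·X^1·Y^2·Z^0.
  monomial -2·x^1·y^1 ↦ -2·X^1·Y^1·Z^1.
  monomial -1·x^1·y^0 ↦ -1·X^1·Y^0·Z^2.
  monomial -2·x^0·y^2 ↦ -2·X^0·Y^2·Z^1.
  monomial 1·x^0·y^0 ↦ 1·X^0·Y^0·Z^3.
Collecting: F(X, Y, Z) = 2*X**3 + X**2*Y - 2*X**2*Z + 3*X*Y**2 - 2*X*Y*Z - X*Z**2 - 2*Y**2*Z + Z**3.


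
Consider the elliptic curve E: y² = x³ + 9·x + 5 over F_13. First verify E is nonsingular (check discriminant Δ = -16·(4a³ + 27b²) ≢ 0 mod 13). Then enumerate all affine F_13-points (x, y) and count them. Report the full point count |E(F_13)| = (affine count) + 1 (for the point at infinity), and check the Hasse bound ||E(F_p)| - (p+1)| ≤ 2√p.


Affine points = {(4, 1), (4, 12), (8, 2), (8, 11), (9, 3), (9, 10), (10, 4), (10, 9)}; affine count = 8; |E(F_13)| = 9.

Discriminant check: Δ ∝ 4a³ + 27b² = 4·9³ + 27·5² = 4·729 + 27·25 ≡ 3 (mod 13). Nonzero ⇒ E is nonsingular.
For each x ∈ F_13, compute rhs = x³ + 9·x + 5 mod 13, then count y ∈ F_13 with y² ≡ rhs.
  x = 0: rhs = 5, matching y values: none (0 points).
  x = 1: rhs = 2, matching y values: none (0 points).
  x = 2: rhs = 5, matching y values: none (0 points).
  x = 3: rhs = 7, matching y values: none (0 points).
  x = 4: rhs = 1, matching y values: 1, 12 (2 points).
  x = 5: rhs = 6, matching y values: none (0 points).
  x = 6: rhs = 2, matching y values: none (0 points).
  x = 7: rhs = 8, matching y values: none (0 points).
  x = 8: rhs = 4, matching y values: 2, 11 (2 points).
  x = 9: rhs = 9, matching y values: 3, 10 (2 points).
  x = 10: rhs = 3, matching y values: 4, 9 (2 points).
  x = 11: rhs = 5, matching y values: none (0 points).
  x = 12: rhs = 8, matching y values: none (0 points).
Total affine count: 8.
Full point count |E(F_13)| = 8 + 1 = 9.
Hasse bound: |9 − (13+1)| = |-5| = 5 ≤ 2√13 ≈ 7.2111 ✓.


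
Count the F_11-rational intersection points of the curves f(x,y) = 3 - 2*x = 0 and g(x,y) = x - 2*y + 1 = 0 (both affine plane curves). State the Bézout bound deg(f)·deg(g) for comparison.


Common zeros: {(7, 4)}; count = 1; Bézout bound = 1.

deg(f) = 1, deg(g) = 1, so Bézout bound = 1.
Scan x ∈ F_11. For each x, list the y ∈ F_11 with f(x, y) ≡ 0 and those with g(x, y) ≡ 0 (mod 11); the common zeros in that column are the intersection.
  x = 0: f ≡ 0 at y ∈ ∅; g ≡ 0 at y ∈ {6}; common: ∅.
  x = 1: f ≡ 0 at y ∈ ∅; g ≡ 0 at y ∈ {1}; common: ∅.
  x = 2: f ≡ 0 at y ∈ ∅; g ≡ 0 at y ∈ {7}; common: ∅.
  x = 3: f ≡ 0 at y ∈ ∅; g ≡ 0 at y ∈ {2}; common: ∅.
  x = 4: f ≡ 0 at y ∈ ∅; g ≡ 0 at y ∈ {8}; common: ∅.
  x = 5: f ≡ 0 at y ∈ ∅; g ≡ 0 at y ∈ {3}; common: ∅.
  x = 6: f ≡ 0 at y ∈ ∅; g ≡ 0 at y ∈ {9}; common: ∅.
  x = 7: f ≡ 0 at y ∈ {0, 1, 2, 3, 4, 5, 6, 7, 8, 9, 10}; g ≡ 0 at y ∈ {4}; common: {4}.
  x = 8: f ≡ 0 at y ∈ ∅; g ≡ 0 at y ∈ {10}; common: ∅.
  x = 9: f ≡ 0 at y ∈ ∅; g ≡ 0 at y ∈ {5}; common: ∅.
  x = 10: f ≡ 0 at y ∈ ∅; g ≡ 0 at y ∈ {0}; common: ∅.
Collecting: common zeros = {(7, 4)}, so the count is 1.
Comparison with the Bézout bound: 1 ≤ 1 = deg(f)·deg(g), as expected for curves with no common component (the bound is attained).
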